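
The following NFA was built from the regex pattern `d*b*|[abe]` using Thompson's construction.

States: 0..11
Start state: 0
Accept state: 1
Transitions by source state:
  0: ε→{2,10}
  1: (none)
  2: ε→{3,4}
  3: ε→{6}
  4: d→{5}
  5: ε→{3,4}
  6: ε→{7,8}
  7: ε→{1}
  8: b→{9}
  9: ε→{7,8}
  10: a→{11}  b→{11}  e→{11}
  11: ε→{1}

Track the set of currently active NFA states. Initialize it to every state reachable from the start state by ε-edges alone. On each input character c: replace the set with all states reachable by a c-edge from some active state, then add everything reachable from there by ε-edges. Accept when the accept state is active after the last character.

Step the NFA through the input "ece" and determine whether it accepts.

S₀ = ε-closure({0}) = {0,1,2,3,4,6,7,8,10}
'e' @ 1: {1,11}  (accept∈set)
'c' @ 2: {}  — dead — no transitions
rest 'e' ignored (set empty)
after full input: {}  (accept=1 not in)

Answer: REJECT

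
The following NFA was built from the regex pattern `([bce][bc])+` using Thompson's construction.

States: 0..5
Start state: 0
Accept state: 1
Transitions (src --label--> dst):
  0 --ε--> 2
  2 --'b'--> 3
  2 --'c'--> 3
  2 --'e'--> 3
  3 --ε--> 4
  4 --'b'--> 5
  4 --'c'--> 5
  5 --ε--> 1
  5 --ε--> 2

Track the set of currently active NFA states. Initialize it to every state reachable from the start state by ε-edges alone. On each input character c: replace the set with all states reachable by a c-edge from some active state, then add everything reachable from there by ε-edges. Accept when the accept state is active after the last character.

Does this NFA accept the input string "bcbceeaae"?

initial (ε-close {0}): {0,2}
'b' @ 1: {3,4}
'c' @ 2: {1,2,5}  ✓accept
'b' @ 3: {3,4}
'c' @ 4: {1,2,5}  ✓accept
'e' @ 5: {3,4}
'e' @ 6: {}  — dead — no transitions
rest 'aae' ignored (set empty)
end set {} — state 1 not in

Answer: REJECT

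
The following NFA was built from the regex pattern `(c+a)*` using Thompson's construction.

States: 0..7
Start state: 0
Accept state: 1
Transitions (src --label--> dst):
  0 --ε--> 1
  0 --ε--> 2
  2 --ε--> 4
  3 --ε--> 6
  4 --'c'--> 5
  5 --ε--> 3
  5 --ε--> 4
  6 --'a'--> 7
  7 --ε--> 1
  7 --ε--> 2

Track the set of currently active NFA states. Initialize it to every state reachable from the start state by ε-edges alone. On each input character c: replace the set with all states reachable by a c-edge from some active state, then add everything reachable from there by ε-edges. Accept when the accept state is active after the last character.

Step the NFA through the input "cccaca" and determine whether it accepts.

Answer: ACCEPT

Derivation:
initial (ε-close {0}): {0,1,2,4}
'c' @ 1: {3,4,5,6}
'c' @ 2: {3,4,5,6}
'c' @ 3: {3,4,5,6}
'a' @ 4: {1,2,4,7}  (accept∈set)
'c' @ 5: {3,4,5,6}
'a' @ 6: {1,2,4,7}  (accept∈set)
final: {1,2,4,7}; accept 1 in set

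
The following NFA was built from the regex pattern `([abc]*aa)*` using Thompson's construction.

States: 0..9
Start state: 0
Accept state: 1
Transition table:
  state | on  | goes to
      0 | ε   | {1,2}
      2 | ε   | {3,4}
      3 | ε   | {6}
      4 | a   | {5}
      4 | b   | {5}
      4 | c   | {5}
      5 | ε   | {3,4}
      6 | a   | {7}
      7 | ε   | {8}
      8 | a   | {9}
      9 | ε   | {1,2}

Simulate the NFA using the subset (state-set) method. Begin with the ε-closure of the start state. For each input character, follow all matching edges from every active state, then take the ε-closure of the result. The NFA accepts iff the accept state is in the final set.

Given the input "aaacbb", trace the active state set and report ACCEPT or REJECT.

Answer: REJECT

Derivation:
start: ε-closure({0}) = {0,1,2,3,4,6}
'a' @ 1: {3,4,5,6,7,8}
'a' @ 2: {1,2,3,4,5,6,7,8,9}  [accepting]
'a' @ 3: {1,2,3,4,5,6,7,8,9}  [accepting]
'c' @ 4: {3,4,5,6}
'b' @ 5: {3,4,5,6}
'b' @ 6: {3,4,5,6}
after full input: {3,4,5,6}  (accept=1 not in)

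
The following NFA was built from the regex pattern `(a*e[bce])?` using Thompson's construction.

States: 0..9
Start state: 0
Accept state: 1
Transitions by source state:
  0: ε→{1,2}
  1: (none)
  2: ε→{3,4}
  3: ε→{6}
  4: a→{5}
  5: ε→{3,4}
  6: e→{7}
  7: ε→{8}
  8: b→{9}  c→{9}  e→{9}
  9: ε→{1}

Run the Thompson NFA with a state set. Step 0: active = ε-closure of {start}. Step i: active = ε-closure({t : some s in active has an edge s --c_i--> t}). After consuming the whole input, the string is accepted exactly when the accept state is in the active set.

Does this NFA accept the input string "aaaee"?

Answer: ACCEPT

Steps:
initial (ε-close {0}): {0,1,2,3,4,6}
'a' @ 1: {3,4,5,6}
'a' @ 2: {3,4,5,6}
'a' @ 3: {3,4,5,6}
'e' @ 4: {7,8}
'e' @ 5: {1,9}  (accept∈set)
after full input: {1,9}  (accept=1 in)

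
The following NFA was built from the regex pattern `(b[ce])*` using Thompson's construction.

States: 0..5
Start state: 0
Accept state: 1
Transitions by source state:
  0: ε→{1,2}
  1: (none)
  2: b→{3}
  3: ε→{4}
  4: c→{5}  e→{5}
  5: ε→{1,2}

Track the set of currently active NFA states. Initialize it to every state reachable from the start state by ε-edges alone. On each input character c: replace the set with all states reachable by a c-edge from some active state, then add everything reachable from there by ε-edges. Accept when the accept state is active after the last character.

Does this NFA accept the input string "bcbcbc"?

S₀ = ε-closure({0}) = {0,1,2}
'b' @ 1: {3,4}
'c' @ 2: {1,2,5}  (accept∈set)
'b' @ 3: {3,4}
'c' @ 4: {1,2,5}  (accept∈set)
'b' @ 5: {3,4}
'c' @ 6: {1,2,5}  (accept∈set)
end set {1,2,5} — state 1 in

Answer: ACCEPT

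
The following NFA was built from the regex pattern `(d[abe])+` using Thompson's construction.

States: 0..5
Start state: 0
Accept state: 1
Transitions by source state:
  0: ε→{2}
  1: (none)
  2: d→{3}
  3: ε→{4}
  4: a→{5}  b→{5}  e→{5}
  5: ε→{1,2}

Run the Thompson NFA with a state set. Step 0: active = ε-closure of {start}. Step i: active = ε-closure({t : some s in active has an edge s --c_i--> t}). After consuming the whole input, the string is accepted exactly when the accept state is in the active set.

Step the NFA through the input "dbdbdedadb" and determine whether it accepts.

Answer: ACCEPT

Steps:
initial (ε-close {0}): {0,2}
'd' @ 1: {3,4}
'b' @ 2: {1,2,5}  (accept∈set)
'd' @ 3: {3,4}
'b' @ 4: {1,2,5}  (accept∈set)
'd' @ 5: {3,4}
'e' @ 6: {1,2,5}  (accept∈set)
'd' @ 7: {3,4}
'a' @ 8: {1,2,5}  (accept∈set)
'd' @ 9: {3,4}
'b' @ 10: {1,2,5}  (accept∈set)
after full input: {1,2,5}  (accept=1 in)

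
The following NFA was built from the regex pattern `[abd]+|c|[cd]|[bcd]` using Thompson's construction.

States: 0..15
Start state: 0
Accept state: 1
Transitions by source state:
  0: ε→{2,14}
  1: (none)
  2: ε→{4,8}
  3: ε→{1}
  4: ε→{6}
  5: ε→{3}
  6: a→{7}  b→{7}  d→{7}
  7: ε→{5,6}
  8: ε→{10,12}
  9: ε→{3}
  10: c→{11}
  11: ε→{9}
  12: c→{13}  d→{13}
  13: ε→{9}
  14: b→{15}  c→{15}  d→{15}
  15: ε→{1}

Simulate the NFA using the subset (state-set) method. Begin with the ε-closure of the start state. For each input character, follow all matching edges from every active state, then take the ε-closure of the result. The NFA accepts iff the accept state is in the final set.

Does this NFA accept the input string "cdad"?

S₀ = ε-closure({0}) = {0,2,4,6,8,10,12,14}
'c' @ 1: {1,3,9,11,13,15}  ✓accept
'd' @ 2: {}  — state set empty
rest 'ad' ignored (set empty)
after full input: {}  (accept=1 not in)

Answer: REJECT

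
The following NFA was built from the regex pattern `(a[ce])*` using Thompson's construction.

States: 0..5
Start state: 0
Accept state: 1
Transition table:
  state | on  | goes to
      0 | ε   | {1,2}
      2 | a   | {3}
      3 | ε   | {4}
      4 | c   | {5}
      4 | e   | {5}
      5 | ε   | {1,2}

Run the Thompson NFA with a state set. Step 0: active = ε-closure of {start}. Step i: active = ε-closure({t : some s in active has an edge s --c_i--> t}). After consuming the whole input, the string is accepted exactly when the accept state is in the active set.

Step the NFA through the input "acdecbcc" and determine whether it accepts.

initial (ε-close {0}): {0,1,2}
'a' @ 1: {3,4}
'c' @ 2: {1,2,5}  (accept∈set)
'd' @ 3: {}  — dead — no transitions
rest 'ecbcc' ignored (set empty)
after full input: {}  (accept=1 not in)

Answer: REJECT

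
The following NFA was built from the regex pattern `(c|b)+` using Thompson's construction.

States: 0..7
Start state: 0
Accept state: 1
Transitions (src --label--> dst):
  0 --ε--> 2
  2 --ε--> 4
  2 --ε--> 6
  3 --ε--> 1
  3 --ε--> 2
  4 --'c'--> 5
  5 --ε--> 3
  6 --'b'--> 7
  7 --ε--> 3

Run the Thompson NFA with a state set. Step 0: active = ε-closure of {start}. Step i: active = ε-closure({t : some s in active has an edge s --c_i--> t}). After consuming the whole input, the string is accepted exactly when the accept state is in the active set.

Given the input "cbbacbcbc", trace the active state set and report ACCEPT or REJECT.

Answer: REJECT

Trace:
start: ε-closure({0}) = {0,2,4,6}
'c' @ 1: {1,2,3,4,5,6}  (accept∈set)
'b' @ 2: {1,2,3,4,6,7}  (accept∈set)
'b' @ 3: {1,2,3,4,6,7}  (accept∈set)
'a' @ 4: {}  — dead — no transitions
rest 'cbcbc' ignored (set empty)
final: {}; accept 1 not in set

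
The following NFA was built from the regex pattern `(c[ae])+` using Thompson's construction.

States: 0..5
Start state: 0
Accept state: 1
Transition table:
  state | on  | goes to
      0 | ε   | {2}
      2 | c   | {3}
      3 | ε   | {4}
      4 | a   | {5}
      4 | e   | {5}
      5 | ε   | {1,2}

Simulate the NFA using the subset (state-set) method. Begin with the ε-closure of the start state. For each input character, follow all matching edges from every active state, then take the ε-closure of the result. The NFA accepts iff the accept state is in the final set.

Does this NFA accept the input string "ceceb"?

Answer: REJECT

Derivation:
S₀ = ε-closure({0}) = {0,2}
'c' @ 1: {3,4}
'e' @ 2: {1,2,5}  ✓accept
'c' @ 3: {3,4}
'e' @ 4: {1,2,5}  ✓accept
'b' @ 5: {}  — state set empty
final: {}; accept 1 not in set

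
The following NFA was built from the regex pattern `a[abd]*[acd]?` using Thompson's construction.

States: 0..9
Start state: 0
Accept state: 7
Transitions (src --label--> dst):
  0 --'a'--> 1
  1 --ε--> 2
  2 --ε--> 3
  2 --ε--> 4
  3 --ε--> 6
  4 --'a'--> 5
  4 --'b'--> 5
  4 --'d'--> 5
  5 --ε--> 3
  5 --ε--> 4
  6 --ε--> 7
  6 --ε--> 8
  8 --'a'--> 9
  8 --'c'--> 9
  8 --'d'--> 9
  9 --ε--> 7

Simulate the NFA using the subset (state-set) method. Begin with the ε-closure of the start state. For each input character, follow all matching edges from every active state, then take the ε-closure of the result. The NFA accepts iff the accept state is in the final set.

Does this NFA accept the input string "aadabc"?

Answer: ACCEPT

Trace:
start: ε-closure({0}) = {0}
'a' @ 1: {1,2,3,4,6,7,8}  [accepting]
'a' @ 2: {3,4,5,6,7,8,9}  [accepting]
'd' @ 3: {3,4,5,6,7,8,9}  [accepting]
'a' @ 4: {3,4,5,6,7,8,9}  [accepting]
'b' @ 5: {3,4,5,6,7,8}  [accepting]
'c' @ 6: {7,9}  [accepting]
after full input: {7,9}  (accept=7 in)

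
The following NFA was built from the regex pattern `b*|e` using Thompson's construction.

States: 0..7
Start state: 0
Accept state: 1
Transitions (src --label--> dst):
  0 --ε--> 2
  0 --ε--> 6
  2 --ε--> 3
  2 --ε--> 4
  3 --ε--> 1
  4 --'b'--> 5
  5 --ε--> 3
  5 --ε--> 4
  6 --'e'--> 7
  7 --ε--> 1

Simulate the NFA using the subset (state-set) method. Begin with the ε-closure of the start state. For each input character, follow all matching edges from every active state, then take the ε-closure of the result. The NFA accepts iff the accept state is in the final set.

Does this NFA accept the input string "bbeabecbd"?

initial (ε-close {0}): {0,1,2,3,4,6}
'b' @ 1: {1,3,4,5}  (accept∈set)
'b' @ 2: {1,3,4,5}  (accept∈set)
'e' @ 3: {}  — dead — no transitions
rest 'abecbd' ignored (set empty)
after full input: {}  (accept=1 not in)

Answer: REJECT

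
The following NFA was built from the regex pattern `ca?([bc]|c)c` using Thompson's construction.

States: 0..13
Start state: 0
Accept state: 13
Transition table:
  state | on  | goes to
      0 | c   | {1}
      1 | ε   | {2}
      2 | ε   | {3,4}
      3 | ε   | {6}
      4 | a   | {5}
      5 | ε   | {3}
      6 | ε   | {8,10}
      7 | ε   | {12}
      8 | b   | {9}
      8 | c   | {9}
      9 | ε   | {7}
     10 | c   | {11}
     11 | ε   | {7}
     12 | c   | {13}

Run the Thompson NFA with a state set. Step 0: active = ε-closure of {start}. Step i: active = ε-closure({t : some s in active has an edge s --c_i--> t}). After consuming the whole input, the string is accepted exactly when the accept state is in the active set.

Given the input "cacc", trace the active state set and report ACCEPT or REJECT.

Answer: ACCEPT

Trace:
initial (ε-close {0}): {0}
'c' @ 1: {1,2,3,4,6,8,10}
'a' @ 2: {3,5,6,8,10}
'c' @ 3: {7,9,11,12}
'c' @ 4: {13}  [accepting]
after full input: {13}  (accept=13 in)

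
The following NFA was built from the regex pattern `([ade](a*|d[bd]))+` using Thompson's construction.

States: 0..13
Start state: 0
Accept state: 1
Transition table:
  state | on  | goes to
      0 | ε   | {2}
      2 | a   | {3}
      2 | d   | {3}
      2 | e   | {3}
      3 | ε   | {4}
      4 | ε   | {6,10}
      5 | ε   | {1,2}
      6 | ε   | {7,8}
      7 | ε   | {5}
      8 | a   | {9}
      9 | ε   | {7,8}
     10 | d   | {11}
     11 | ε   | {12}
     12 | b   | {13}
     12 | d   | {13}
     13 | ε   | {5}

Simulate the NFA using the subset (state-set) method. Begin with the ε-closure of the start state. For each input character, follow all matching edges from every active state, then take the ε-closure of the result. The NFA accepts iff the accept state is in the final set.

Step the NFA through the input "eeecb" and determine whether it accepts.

Answer: REJECT

Trace:
S₀ = ε-closure({0}) = {0,2}
'e' @ 1: {1,2,3,4,5,6,7,8,10}  ✓accept
'e' @ 2: {1,2,3,4,5,6,7,8,10}  ✓accept
'e' @ 3: {1,2,3,4,5,6,7,8,10}  ✓accept
'c' @ 4: {}  — state set empty
rest 'b' ignored (set empty)
after full input: {}  (accept=1 not in)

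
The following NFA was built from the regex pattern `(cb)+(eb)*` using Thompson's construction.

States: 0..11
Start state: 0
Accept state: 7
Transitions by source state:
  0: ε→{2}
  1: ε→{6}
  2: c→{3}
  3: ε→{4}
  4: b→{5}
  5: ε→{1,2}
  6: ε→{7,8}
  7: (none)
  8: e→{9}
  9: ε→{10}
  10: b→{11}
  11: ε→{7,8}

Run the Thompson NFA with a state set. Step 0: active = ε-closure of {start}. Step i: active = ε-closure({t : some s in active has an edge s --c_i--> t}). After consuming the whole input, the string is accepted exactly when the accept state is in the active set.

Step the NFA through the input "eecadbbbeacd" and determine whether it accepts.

S₀ = ε-closure({0}) = {0,2}
'e' @ 1: {}  — no active states
rest 'ecadbbbeacd' ignored (set empty)
after full input: {}  (accept=7 not in)

Answer: REJECT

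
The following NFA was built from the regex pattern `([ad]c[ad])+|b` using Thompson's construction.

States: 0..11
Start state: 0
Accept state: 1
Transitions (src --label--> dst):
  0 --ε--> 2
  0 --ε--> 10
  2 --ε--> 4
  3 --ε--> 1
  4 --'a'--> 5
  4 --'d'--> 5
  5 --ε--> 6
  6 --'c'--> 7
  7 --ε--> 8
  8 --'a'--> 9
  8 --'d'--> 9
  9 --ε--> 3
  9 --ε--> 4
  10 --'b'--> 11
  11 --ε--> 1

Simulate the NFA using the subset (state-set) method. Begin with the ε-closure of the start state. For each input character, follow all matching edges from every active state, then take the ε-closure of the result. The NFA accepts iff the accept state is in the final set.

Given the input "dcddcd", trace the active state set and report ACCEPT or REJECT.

initial (ε-close {0}): {0,2,4,10}
'd' @ 1: {5,6}
'c' @ 2: {7,8}
'd' @ 3: {1,3,4,9}  [accepting]
'd' @ 4: {5,6}
'c' @ 5: {7,8}
'd' @ 6: {1,3,4,9}  [accepting]
end set {1,3,4,9} — state 1 in

Answer: ACCEPT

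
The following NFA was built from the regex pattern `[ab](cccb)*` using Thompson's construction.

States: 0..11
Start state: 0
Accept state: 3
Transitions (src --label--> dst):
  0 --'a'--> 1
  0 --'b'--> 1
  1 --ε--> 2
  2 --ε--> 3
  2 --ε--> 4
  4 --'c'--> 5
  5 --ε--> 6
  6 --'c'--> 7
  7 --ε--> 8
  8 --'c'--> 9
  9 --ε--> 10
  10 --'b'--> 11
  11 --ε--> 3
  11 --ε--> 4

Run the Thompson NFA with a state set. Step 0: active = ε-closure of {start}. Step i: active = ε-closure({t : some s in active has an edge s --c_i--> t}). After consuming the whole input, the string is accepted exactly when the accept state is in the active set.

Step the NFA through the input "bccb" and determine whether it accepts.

Answer: REJECT

Steps:
start: ε-closure({0}) = {0}
'b' @ 1: {1,2,3,4}  (accept∈set)
'c' @ 2: {5,6}
'c' @ 3: {7,8}
'b' @ 4: {}  — no active states
after full input: {}  (accept=3 not in)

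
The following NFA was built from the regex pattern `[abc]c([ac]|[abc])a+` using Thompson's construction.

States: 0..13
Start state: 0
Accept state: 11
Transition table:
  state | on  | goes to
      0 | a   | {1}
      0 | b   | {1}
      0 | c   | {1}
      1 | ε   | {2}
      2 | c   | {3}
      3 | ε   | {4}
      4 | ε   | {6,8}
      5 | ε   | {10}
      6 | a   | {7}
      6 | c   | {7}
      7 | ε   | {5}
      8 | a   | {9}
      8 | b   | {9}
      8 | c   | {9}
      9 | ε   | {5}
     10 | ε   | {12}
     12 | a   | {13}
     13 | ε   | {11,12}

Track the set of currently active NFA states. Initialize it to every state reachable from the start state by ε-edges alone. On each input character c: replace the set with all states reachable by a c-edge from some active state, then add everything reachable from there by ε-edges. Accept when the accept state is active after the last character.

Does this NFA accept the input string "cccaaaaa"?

Answer: ACCEPT

Trace:
S₀ = ε-closure({0}) = {0}
'c' @ 1: {1,2}
'c' @ 2: {3,4,6,8}
'c' @ 3: {5,7,9,10,12}
'a' @ 4: {11,12,13}  [accepting]
'a' @ 5: {11,12,13}  [accepting]
'a' @ 6: {11,12,13}  [accepting]
'a' @ 7: {11,12,13}  [accepting]
'a' @ 8: {11,12,13}  [accepting]
end set {11,12,13} — state 11 in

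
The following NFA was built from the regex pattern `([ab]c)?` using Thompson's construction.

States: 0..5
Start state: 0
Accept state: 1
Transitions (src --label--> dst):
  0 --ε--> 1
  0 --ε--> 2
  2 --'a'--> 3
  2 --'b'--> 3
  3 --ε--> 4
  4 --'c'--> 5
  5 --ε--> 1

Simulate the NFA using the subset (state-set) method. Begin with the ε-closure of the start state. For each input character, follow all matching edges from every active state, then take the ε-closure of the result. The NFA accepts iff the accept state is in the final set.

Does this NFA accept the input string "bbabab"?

initial (ε-close {0}): {0,1,2}
'b' @ 1: {3,4}
'b' @ 2: {}  — dead — no transitions
rest 'abab' ignored (set empty)
after full input: {}  (accept=1 not in)

Answer: REJECT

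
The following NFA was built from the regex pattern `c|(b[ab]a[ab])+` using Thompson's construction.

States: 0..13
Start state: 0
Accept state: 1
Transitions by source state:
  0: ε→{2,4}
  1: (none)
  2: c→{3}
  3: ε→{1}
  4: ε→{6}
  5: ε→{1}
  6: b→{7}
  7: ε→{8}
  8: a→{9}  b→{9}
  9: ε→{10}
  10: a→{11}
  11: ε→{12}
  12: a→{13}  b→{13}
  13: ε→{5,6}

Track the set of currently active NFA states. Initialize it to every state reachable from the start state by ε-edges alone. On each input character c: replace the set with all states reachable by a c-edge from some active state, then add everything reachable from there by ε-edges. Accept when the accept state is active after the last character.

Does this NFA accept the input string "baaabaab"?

Answer: ACCEPT

Steps:
S₀ = ε-closure({0}) = {0,2,4,6}
'b' @ 1: {7,8}
'a' @ 2: {9,10}
'a' @ 3: {11,12}
'a' @ 4: {1,5,6,13}  ✓accept
'b' @ 5: {7,8}
'a' @ 6: {9,10}
'a' @ 7: {11,12}
'b' @ 8: {1,5,6,13}  ✓accept
final: {1,5,6,13}; accept 1 in set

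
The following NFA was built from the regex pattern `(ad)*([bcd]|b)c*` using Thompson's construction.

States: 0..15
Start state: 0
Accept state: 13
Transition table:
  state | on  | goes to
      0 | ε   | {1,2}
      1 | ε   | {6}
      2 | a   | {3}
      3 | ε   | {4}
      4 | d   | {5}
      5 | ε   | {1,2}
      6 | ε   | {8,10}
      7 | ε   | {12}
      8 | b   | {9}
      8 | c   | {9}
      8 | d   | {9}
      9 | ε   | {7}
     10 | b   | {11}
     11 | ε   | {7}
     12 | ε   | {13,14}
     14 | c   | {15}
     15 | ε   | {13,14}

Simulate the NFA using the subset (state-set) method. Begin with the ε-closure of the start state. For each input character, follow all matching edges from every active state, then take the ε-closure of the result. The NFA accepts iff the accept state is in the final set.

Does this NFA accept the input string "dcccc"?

Answer: ACCEPT

Trace:
initial (ε-close {0}): {0,1,2,6,8,10}
'd' @ 1: {7,9,12,13,14}  ✓accept
'c' @ 2: {13,14,15}  ✓accept
'c' @ 3: {13,14,15}  ✓accept
'c' @ 4: {13,14,15}  ✓accept
'c' @ 5: {13,14,15}  ✓accept
final: {13,14,15}; accept 13 in set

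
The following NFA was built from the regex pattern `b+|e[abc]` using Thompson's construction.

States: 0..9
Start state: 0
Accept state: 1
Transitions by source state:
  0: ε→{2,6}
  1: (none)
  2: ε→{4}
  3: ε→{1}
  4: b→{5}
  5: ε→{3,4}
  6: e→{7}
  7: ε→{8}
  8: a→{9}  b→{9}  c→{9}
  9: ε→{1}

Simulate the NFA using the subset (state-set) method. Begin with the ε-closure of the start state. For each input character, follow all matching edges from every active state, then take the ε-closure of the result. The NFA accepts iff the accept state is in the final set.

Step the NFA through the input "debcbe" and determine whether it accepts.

initial (ε-close {0}): {0,2,4,6}
'd' @ 1: {}  — state set empty
rest 'ebcbe' ignored (set empty)
final: {}; accept 1 not in set

Answer: REJECT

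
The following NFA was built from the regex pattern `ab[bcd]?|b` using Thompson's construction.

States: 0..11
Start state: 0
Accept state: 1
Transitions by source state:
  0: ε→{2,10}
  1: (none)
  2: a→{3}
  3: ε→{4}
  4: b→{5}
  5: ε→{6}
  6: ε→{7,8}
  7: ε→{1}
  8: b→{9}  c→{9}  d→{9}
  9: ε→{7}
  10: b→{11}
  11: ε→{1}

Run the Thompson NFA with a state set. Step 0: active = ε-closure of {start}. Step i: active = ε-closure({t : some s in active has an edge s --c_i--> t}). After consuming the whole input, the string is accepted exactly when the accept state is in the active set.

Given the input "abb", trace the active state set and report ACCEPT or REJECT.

Answer: ACCEPT

Steps:
S₀ = ε-closure({0}) = {0,2,10}
'a' @ 1: {3,4}
'b' @ 2: {1,5,6,7,8}  ✓accept
'b' @ 3: {1,7,9}  ✓accept
after full input: {1,7,9}  (accept=1 in)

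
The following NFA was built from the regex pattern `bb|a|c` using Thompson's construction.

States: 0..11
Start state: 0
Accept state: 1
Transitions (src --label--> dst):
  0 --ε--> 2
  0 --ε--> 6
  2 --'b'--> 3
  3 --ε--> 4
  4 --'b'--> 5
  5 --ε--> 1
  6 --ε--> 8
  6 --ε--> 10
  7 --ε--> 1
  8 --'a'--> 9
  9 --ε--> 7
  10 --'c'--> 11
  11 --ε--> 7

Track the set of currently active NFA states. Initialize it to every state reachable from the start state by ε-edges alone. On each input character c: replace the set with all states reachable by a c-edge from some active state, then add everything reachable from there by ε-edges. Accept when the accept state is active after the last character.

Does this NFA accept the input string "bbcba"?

initial (ε-close {0}): {0,2,6,8,10}
'b' @ 1: {3,4}
'b' @ 2: {1,5}  ✓accept
'c' @ 3: {}  — dead — no transitions
rest 'ba' ignored (set empty)
after full input: {}  (accept=1 not in)

Answer: REJECT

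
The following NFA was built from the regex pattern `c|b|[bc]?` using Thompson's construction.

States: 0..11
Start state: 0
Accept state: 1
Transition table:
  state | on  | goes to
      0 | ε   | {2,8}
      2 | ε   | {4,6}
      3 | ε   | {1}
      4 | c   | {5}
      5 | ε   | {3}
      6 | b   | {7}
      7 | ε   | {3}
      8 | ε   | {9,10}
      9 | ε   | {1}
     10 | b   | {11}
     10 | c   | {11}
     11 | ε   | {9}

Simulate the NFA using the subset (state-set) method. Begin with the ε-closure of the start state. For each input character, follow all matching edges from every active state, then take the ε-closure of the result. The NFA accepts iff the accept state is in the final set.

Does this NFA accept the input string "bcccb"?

Answer: REJECT

Trace:
S₀ = ε-closure({0}) = {0,1,2,4,6,8,9,10}
'b' @ 1: {1,3,7,9,11}  ✓accept
'c' @ 2: {}  — no active states
rest 'ccb' ignored (set empty)
end set {} — state 1 not in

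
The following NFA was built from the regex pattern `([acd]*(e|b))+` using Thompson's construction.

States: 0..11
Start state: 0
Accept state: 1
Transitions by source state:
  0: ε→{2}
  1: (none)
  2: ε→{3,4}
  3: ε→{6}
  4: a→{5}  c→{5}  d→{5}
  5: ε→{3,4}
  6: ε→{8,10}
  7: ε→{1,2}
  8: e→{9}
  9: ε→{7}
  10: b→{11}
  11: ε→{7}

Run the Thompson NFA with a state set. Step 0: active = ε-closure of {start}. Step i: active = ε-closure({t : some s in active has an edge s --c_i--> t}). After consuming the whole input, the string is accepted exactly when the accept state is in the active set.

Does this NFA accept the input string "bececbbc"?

start: ε-closure({0}) = {0,2,3,4,6,8,10}
'b' @ 1: {1,2,3,4,6,7,8,10,11}  [accepting]
'e' @ 2: {1,2,3,4,6,7,8,9,10}  [accepting]
'c' @ 3: {3,4,5,6,8,10}
'e' @ 4: {1,2,3,4,6,7,8,9,10}  [accepting]
'c' @ 5: {3,4,5,6,8,10}
'b' @ 6: {1,2,3,4,6,7,8,10,11}  [accepting]
'b' @ 7: {1,2,3,4,6,7,8,10,11}  [accepting]
'c' @ 8: {3,4,5,6,8,10}
end set {3,4,5,6,8,10} — state 1 not in

Answer: REJECT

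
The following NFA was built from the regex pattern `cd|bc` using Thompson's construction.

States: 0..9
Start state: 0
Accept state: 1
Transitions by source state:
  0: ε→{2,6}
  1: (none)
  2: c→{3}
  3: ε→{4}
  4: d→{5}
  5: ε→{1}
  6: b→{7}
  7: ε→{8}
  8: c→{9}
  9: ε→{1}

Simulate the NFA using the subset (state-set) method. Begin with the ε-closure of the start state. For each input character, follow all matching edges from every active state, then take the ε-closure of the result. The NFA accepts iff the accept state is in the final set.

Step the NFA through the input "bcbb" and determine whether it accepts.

initial (ε-close {0}): {0,2,6}
'b' @ 1: {7,8}
'c' @ 2: {1,9}  (accept∈set)
'b' @ 3: {}  — dead — no transitions
rest 'b' ignored (set empty)
end set {} — state 1 not in

Answer: REJECT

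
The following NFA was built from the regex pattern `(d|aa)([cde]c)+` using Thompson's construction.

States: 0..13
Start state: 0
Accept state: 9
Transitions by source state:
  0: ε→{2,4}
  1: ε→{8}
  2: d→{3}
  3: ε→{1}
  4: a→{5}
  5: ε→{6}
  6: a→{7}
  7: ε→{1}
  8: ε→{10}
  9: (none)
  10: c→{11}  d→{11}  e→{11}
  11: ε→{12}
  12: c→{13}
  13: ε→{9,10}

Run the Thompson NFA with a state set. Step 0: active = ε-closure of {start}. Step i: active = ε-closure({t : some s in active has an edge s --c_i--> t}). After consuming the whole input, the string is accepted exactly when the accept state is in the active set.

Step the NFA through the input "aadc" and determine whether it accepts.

Answer: ACCEPT

Trace:
start: ε-closure({0}) = {0,2,4}
'a' @ 1: {5,6}
'a' @ 2: {1,7,8,10}
'd' @ 3: {11,12}
'c' @ 4: {9,10,13}  (accept∈set)
final: {9,10,13}; accept 9 in set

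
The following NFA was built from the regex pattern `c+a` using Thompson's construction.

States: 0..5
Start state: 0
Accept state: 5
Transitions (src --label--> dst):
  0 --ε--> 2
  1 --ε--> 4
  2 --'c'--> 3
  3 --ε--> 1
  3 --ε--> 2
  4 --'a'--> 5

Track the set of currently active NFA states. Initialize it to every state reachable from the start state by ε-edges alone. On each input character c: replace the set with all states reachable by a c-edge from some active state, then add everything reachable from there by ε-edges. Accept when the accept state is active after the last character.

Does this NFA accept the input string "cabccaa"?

Answer: REJECT

Trace:
S₀ = ε-closure({0}) = {0,2}
'c' @ 1: {1,2,3,4}
'a' @ 2: {5}  ✓accept
'b' @ 3: {}  — no active states
rest 'ccaa' ignored (set empty)
end set {} — state 5 not in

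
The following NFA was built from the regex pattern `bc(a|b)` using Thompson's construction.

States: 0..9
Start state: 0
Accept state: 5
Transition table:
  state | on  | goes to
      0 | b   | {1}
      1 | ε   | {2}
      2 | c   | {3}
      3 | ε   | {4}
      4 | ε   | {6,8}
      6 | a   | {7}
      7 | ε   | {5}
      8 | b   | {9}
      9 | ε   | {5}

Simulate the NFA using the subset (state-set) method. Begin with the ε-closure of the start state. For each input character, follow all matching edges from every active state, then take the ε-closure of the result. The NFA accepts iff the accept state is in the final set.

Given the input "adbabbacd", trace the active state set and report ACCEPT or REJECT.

S₀ = ε-closure({0}) = {0}
'a' @ 1: {}  — no active states
rest 'dbabbacd' ignored (set empty)
end set {} — state 5 not in

Answer: REJECT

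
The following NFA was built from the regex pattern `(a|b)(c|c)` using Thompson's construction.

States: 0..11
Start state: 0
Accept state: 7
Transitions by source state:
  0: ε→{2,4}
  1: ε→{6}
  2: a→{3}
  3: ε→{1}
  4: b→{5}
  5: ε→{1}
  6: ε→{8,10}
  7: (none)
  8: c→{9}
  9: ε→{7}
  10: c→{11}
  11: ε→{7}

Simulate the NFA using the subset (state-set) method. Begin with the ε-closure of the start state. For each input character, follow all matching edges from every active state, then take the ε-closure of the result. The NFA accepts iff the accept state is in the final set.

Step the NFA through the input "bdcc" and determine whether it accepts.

S₀ = ε-closure({0}) = {0,2,4}
'b' @ 1: {1,5,6,8,10}
'd' @ 2: {}  — dead — no transitions
rest 'cc' ignored (set empty)
after full input: {}  (accept=7 not in)

Answer: REJECT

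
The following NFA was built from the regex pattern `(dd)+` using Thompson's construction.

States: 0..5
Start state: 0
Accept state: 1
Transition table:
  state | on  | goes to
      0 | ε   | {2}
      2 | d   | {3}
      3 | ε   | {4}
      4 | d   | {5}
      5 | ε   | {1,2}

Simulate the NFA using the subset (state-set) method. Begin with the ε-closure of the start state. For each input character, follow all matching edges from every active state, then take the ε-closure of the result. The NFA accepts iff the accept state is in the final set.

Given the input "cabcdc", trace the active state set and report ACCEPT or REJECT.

Answer: REJECT

Trace:
S₀ = ε-closure({0}) = {0,2}
'c' @ 1: {}  — dead — no transitions
rest 'abcdc' ignored (set empty)
final: {}; accept 1 not in set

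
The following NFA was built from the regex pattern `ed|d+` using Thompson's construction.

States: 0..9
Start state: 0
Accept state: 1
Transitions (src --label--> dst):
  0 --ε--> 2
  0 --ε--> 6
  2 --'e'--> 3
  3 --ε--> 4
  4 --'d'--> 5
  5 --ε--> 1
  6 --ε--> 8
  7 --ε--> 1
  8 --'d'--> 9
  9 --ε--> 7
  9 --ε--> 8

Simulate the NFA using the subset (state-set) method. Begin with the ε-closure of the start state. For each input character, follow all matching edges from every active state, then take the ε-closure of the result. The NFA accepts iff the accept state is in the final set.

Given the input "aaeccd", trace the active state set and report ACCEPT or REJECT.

S₀ = ε-closure({0}) = {0,2,6,8}
'a' @ 1: {}  — no active states
rest 'aeccd' ignored (set empty)
final: {}; accept 1 not in set

Answer: REJECT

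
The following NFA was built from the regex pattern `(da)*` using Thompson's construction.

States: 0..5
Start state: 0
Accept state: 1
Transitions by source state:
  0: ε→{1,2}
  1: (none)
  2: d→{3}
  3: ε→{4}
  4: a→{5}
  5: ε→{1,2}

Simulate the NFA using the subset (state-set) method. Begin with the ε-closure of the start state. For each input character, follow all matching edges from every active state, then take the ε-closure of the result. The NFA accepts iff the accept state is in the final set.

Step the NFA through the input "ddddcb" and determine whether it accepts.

Answer: REJECT

Trace:
initial (ε-close {0}): {0,1,2}
'd' @ 1: {3,4}
'd' @ 2: {}  — dead — no transitions
rest 'ddcb' ignored (set empty)
end set {} — state 1 not in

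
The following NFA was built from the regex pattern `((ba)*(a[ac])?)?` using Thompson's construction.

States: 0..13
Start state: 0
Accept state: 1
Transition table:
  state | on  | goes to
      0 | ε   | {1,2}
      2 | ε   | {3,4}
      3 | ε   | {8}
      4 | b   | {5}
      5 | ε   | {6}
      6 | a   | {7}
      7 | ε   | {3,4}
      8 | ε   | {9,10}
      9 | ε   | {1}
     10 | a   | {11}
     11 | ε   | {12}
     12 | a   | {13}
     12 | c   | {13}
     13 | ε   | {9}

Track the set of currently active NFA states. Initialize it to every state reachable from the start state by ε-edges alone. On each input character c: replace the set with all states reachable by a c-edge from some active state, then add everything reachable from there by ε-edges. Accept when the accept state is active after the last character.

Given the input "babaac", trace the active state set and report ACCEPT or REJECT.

S₀ = ε-closure({0}) = {0,1,2,3,4,8,9,10}
'b' @ 1: {5,6}
'a' @ 2: {1,3,4,7,8,9,10}  (accept∈set)
'b' @ 3: {5,6}
'a' @ 4: {1,3,4,7,8,9,10}  (accept∈set)
'a' @ 5: {11,12}
'c' @ 6: {1,9,13}  (accept∈set)
final: {1,9,13}; accept 1 in set

Answer: ACCEPT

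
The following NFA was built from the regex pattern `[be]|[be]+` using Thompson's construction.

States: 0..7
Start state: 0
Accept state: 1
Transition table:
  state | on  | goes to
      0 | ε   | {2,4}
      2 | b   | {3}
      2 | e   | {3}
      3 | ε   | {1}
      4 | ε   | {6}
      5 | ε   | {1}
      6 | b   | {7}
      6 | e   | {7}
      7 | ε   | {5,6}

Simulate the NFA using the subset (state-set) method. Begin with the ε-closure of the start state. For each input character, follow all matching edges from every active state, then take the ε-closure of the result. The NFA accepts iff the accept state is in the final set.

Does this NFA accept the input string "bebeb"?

initial (ε-close {0}): {0,2,4,6}
'b' @ 1: {1,3,5,6,7}  [accepting]
'e' @ 2: {1,5,6,7}  [accepting]
'b' @ 3: {1,5,6,7}  [accepting]
'e' @ 4: {1,5,6,7}  [accepting]
'b' @ 5: {1,5,6,7}  [accepting]
after full input: {1,5,6,7}  (accept=1 in)

Answer: ACCEPT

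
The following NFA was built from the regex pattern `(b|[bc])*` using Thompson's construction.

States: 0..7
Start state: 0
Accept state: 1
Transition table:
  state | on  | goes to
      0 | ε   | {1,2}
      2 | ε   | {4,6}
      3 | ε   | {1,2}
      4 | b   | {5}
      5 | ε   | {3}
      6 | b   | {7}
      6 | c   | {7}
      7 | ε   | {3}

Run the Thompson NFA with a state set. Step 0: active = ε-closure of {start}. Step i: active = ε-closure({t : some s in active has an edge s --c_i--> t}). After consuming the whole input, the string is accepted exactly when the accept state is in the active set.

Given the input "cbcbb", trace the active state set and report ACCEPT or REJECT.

Answer: ACCEPT

Derivation:
initial (ε-close {0}): {0,1,2,4,6}
'c' @ 1: {1,2,3,4,6,7}  (accept∈set)
'b' @ 2: {1,2,3,4,5,6,7}  (accept∈set)
'c' @ 3: {1,2,3,4,6,7}  (accept∈set)
'b' @ 4: {1,2,3,4,5,6,7}  (accept∈set)
'b' @ 5: {1,2,3,4,5,6,7}  (accept∈set)
after full input: {1,2,3,4,5,6,7}  (accept=1 in)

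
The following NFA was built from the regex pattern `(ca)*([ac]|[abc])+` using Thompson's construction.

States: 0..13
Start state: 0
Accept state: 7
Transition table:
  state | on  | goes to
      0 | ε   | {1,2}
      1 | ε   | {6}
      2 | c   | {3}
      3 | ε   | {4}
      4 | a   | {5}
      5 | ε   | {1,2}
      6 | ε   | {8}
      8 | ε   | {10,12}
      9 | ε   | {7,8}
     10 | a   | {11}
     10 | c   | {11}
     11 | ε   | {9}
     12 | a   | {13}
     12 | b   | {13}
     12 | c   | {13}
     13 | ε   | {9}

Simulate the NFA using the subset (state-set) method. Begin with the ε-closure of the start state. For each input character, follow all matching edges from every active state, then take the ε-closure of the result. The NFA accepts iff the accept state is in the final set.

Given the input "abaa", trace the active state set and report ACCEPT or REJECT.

S₀ = ε-closure({0}) = {0,1,2,6,8,10,12}
'a' @ 1: {7,8,9,10,11,12,13}  ✓accept
'b' @ 2: {7,8,9,10,12,13}  ✓accept
'a' @ 3: {7,8,9,10,11,12,13}  ✓accept
'a' @ 4: {7,8,9,10,11,12,13}  ✓accept
end set {7,8,9,10,11,12,13} — state 7 in

Answer: ACCEPT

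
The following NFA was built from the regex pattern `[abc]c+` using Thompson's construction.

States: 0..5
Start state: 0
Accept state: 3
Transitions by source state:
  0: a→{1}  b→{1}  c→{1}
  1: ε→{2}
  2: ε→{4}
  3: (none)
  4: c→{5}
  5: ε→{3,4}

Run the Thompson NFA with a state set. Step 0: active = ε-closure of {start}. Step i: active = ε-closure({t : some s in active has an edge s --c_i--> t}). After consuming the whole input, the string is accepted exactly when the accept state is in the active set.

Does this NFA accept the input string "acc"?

initial (ε-close {0}): {0}
'a' @ 1: {1,2,4}
'c' @ 2: {3,4,5}  ✓accept
'c' @ 3: {3,4,5}  ✓accept
after full input: {3,4,5}  (accept=3 in)

Answer: ACCEPT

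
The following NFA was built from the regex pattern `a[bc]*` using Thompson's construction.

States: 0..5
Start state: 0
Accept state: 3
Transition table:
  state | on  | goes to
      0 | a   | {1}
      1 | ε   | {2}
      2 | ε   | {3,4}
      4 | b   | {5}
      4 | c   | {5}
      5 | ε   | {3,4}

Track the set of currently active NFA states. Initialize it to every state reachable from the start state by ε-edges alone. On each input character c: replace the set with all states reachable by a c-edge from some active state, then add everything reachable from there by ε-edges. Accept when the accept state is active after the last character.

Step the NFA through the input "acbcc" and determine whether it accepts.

start: ε-closure({0}) = {0}
'a' @ 1: {1,2,3,4}  ✓accept
'c' @ 2: {3,4,5}  ✓accept
'b' @ 3: {3,4,5}  ✓accept
'c' @ 4: {3,4,5}  ✓accept
'c' @ 5: {3,4,5}  ✓accept
final: {3,4,5}; accept 3 in set

Answer: ACCEPT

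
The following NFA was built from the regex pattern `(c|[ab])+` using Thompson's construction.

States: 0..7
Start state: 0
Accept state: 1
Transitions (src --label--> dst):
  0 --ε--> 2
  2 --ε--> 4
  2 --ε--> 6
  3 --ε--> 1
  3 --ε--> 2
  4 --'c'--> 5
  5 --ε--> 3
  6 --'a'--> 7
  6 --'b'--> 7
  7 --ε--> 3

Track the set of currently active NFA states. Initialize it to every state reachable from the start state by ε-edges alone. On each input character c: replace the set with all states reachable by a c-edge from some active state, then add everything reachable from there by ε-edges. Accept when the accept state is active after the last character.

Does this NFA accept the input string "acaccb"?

initial (ε-close {0}): {0,2,4,6}
'a' @ 1: {1,2,3,4,6,7}  ✓accept
'c' @ 2: {1,2,3,4,5,6}  ✓accept
'a' @ 3: {1,2,3,4,6,7}  ✓accept
'c' @ 4: {1,2,3,4,5,6}  ✓accept
'c' @ 5: {1,2,3,4,5,6}  ✓accept
'b' @ 6: {1,2,3,4,6,7}  ✓accept
final: {1,2,3,4,6,7}; accept 1 in set

Answer: ACCEPT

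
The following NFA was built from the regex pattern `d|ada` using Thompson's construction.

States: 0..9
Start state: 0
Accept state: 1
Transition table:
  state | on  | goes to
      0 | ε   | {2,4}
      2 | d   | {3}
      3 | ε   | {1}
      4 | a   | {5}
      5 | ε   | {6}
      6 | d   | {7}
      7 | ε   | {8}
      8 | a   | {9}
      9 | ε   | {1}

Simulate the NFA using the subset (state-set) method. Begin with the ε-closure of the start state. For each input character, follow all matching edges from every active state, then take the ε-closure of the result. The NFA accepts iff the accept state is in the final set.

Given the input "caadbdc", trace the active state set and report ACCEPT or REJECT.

Answer: REJECT

Trace:
S₀ = ε-closure({0}) = {0,2,4}
'c' @ 1: {}  — dead — no transitions
rest 'aadbdc' ignored (set empty)
after full input: {}  (accept=1 not in)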